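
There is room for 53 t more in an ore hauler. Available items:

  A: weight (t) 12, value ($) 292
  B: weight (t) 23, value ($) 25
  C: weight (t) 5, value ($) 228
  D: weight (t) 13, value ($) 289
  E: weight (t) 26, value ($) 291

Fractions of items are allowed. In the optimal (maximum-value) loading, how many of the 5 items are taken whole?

3

Order: C (228/5=45.60) > A (292/12=24.33) > D (289/13=22.23) > E (291/26=11.19) > B (25/23=1.09)
Fill: take C (5 @ 228) → take A (12 @ 292) → take D (13 @ 289) → take 23/26 of E → 257.42; 53/53 used.
3 item(s) taken whole; one partial (take 23/26 of E).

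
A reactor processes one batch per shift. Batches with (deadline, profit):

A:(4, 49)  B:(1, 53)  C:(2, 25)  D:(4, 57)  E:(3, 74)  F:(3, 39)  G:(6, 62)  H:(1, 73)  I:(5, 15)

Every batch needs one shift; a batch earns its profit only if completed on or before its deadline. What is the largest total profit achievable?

Take jobs in profit order; each goes to the latest open slot no later than its deadline.
By profit: E(d3,74), H(d1,73), G(d6,62), D(d4,57), B(d1,53), A(d4,49), F(d3,39), C(d2,25), I(d5,15)
E→slot 3; H→slot 1; G→slot 6; D→slot 4; B skipped; A→slot 2; F skipped; C skipped; I→slot 5.
Profit = 73 + 49 + 74 + 57 + 15 + 62 = 330

330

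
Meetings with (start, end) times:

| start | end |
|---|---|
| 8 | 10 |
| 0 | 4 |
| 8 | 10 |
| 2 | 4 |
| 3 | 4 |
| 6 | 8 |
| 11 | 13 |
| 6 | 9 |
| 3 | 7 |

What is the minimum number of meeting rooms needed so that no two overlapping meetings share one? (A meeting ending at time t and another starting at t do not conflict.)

Events (time:±→running): 0:+→1 2:+→2 3:+→3 3:+→4 … peak 4.

4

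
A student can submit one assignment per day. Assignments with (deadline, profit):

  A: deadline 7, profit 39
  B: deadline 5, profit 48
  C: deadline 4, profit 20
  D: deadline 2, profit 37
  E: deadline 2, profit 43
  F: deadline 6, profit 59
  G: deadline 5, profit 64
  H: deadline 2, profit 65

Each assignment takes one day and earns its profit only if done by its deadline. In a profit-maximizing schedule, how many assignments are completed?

Sort by profit descending; place each in the latest free slot ≤ its deadline.
Profit order: H=65 G=64 F=59 B=48 E=43 A=39 D=37 C=20
Assign: H→slot 2, G→slot 5, F→slot 6, B→slot 4, E→slot 1, A→slot 7, D skipped, C→slot 3.
Slots: [1:E] [2:H] [3:C] [4:B] [5:G] [6:F] [7:A]
7 of 8 scheduled.

7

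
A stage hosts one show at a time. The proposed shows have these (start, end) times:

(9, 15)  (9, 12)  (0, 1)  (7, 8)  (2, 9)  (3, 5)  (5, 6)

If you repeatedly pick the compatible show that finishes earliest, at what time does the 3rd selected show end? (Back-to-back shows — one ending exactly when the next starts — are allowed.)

6

Sort by end time and greedily take each interval whose start is ≥ the last chosen end.
Sorted by end: (0,1)  (3,5)  (5,6)  (7,8)  (2,9)  (9,12)  (9,15)
take (0,1); take (3,5); take (5,6); take (7,8); take (9,12).
Selected: (0,1) (3,5) (5,6) (7,8) (9,12)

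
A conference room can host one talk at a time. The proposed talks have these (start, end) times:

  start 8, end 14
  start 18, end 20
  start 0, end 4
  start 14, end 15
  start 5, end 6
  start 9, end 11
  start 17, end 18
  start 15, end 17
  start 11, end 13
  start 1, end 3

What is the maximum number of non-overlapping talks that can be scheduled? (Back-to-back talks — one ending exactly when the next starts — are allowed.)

8

Greedy by earliest finish: after sorting by end time, pick each interval compatible with the last pick.
Sorted by end: (1,3)  (0,4)  (5,6)  (9,11)  (11,13)  (8,14)  (14,15)  (15,17)  (17,18)  (18,20)
take (1,3); take (5,6); take (9,11); take (11,13); take (14,15); take (15,17); take (17,18); take (18,20).
Selected 8 talks.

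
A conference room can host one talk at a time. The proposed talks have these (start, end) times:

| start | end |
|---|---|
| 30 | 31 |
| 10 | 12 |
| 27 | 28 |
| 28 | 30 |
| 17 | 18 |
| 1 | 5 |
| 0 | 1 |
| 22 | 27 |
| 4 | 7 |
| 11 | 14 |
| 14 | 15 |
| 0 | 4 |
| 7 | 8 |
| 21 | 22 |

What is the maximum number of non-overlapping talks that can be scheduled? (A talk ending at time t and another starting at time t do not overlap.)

Sort by end time and greedily take each interval whose start is ≥ the last chosen end.
Sorted by end: (0,1)  (0,4)  (1,5)  (4,7)  (7,8)  (10,12)  (11,14)  (14,15)  (17,18)  (21,22)  (22,27)  (27,28)  (28,30)  (30,31)
take (0,1); skip (0,4); take (1,5); take (7,8); take (10,12); take (14,15); take (17,18); take (21,22); take (22,27); take (27,28); take (28,30); take (30,31).
Selected 11 talks.

11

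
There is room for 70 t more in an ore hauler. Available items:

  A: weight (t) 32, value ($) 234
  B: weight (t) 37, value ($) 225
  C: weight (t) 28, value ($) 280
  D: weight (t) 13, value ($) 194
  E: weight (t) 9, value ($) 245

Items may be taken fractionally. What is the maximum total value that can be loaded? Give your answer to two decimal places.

865.25

Greedy by value/weight ratio, highest first.
Ratios (sorted): E 27.22, D 14.92, C 10.00, A 7.31, B 6.08
take E (9 @ 245); take D (13 @ 194); take C (28 @ 280); take 20/32 of A → 146.25. Capacity used 70/70.
Total value = 865.25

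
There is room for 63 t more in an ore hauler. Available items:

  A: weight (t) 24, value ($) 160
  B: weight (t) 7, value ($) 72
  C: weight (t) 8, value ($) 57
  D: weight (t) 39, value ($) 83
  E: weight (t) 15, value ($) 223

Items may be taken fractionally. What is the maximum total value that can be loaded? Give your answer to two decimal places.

531.15

Sort by value per unit weight and fill in that order.
Ratios (sorted): E 14.87, B 10.29, C 7.12, A 6.67, D 2.13
take E (15 @ 223); take B (7 @ 72); take C (8 @ 57); take A (24 @ 160); take 9/39 of D → 19.15. Capacity used 63/63.
Total value = 531.15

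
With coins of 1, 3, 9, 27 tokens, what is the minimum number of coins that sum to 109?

109 − 4×27→1 − 1×1→0
Total coins = 4 + 1 = 5

5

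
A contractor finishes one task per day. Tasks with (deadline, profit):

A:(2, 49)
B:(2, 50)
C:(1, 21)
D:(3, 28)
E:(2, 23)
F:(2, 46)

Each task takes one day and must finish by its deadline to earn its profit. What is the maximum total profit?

Sort by profit descending; place each in the latest free slot ≤ its deadline.
Profit order: B=50 A=49 F=46 D=28 E=23 C=21
Assign: B→slot 2, A→slot 1, F skipped, D→slot 3, E skipped, C skipped.
Slots: [1:A] [2:B] [3:D]
Profit = 49 + 50 + 28 = 127

127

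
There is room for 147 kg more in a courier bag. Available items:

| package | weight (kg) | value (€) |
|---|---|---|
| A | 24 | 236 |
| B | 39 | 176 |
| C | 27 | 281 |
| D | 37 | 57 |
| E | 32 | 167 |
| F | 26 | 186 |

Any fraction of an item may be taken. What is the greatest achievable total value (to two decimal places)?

Greedy by value/weight ratio, highest first.
Order: C (281/27=10.41) > A (236/24=9.83) > F (186/26=7.15) > E (167/32=5.22) > B (176/39=4.51) > D (57/37=1.54)
Fill: take C (27 @ 281) → take A (24 @ 236) → take F (26 @ 186) → take E (32 @ 167) → take 38/39 of B → 171.49; 147/147 used.
Total value = 1041.49

1041.49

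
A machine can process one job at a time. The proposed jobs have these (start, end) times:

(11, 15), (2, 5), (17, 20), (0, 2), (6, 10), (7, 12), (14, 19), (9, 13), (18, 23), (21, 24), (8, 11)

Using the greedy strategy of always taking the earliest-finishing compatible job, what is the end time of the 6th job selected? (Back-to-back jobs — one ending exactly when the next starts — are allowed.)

24

Order by finish time; keep every interval that doesn't clash with the previous kept one.
Sorted by end: (0,2)  (2,5)  (6,10)  (8,11)  (7,12)  (9,13)  (11,15)  (14,19)  (17,20)  (18,23)  (21,24)
take (0,2); take (2,5); take (6,10); skip (7,12); take (11,15); take (17,20); take (21,24).
Selected: (0,2) (2,5) (6,10) (11,15) (17,20) (21,24)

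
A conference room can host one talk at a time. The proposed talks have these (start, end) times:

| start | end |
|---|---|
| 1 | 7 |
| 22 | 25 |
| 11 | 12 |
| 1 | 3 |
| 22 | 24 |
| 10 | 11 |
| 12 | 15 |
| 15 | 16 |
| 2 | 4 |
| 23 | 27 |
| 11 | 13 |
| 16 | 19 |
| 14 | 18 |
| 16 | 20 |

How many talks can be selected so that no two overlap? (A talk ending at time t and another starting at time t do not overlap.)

Greedy by earliest finish: after sorting by end time, pick each interval compatible with the last pick.
By end time: (1,3), (2,4), (1,7), (10,11), (11,12), (11,13), (12,15), (15,16), (14,18), (16,19), (16,20), (22,24), (22,25), (23,27).
Pick (1,3); next start ≥ 3 → (10,11); next start ≥ 11 → (11,12); next start ≥ 12 → (12,15); next start ≥ 15 → (15,16); next start ≥ 16 → (16,19); next start ≥ 19 → (22,24).
Selected 7 talks.

7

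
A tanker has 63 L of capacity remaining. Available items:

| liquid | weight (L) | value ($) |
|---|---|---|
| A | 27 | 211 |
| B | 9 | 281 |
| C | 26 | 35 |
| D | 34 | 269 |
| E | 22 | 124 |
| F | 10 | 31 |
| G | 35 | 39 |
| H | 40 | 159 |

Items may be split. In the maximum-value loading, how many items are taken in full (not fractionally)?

2

Sort by value per unit weight and fill in that order.
Order: B (281/9=31.22) > D (269/34=7.91) > A (211/27=7.81) > E (124/22=5.64) > H (159/40=3.98) > F (31/10=3.10) > C (35/26=1.35) > G (39/35=1.11)
Fill: take B (9 @ 281) → take D (34 @ 269) → take 20/27 of A → 156.30; 63/63 used.
2 item(s) taken whole; one partial (take 20/27 of A).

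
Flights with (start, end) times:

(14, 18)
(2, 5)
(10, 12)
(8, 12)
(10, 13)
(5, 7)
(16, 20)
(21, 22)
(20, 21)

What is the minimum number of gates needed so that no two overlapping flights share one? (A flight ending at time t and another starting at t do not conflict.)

3

Events (time:±→running): 2:+→1 5:-→0 5:+→1 7:-→0 8:+→1 10:+→2 10:+→3 … peak 3.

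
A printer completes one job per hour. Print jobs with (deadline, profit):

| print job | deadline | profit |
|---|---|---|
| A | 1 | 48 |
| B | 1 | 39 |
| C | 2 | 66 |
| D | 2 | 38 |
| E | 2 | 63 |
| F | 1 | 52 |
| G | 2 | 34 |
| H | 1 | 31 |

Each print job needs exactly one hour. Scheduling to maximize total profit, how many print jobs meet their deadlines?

Sort by profit descending; place each in the latest free slot ≤ its deadline.
By profit: C(d2,66), E(d2,63), F(d1,52), A(d1,48), B(d1,39), D(d2,38), G(d2,34), H(d1,31)
C→slot 2; E→slot 1; F skipped; A skipped; B skipped; D skipped; G skipped; H skipped.
2 of 8 scheduled.

2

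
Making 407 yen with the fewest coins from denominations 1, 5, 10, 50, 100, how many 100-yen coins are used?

4

407 = 4×100 + 1×5 + 2×1
Count of 100: 4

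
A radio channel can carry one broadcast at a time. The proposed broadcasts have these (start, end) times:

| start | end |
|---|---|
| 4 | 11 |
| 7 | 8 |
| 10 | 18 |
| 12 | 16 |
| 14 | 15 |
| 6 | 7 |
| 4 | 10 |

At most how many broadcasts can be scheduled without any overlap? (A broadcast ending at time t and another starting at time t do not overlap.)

3

By end time: (6,7), (7,8), (4,10), (4,11), (14,15), (12,16), (10,18).
Pick (6,7); next start ≥ 7 → (7,8); next start ≥ 8 → (14,15).
Selected 3 broadcasts.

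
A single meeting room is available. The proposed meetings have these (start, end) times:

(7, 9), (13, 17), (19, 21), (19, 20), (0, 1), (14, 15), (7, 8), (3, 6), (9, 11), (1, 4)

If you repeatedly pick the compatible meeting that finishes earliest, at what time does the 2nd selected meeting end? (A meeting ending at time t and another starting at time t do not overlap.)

Greedy by earliest finish: after sorting by end time, pick each interval compatible with the last pick.
By end time: (0,1), (1,4), (3,6), (7,8), (7,9), (9,11), (14,15), (13,17), (19,20), (19,21).
Pick (0,1); next start ≥ 1 → (1,4); next start ≥ 4 → (7,8); next start ≥ 8 → (9,11); next start ≥ 11 → (14,15); next start ≥ 15 → (19,20).
Selected: (0,1) (1,4) (7,8) (9,11) (14,15) (19,20)

4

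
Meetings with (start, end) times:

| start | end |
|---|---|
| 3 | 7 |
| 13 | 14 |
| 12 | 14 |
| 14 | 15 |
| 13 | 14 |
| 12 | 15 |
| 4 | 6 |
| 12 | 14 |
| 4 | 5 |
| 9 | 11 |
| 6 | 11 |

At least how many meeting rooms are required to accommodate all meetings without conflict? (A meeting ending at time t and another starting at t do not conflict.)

5

Count concurrent intervals with a sweep; the peak is the room count.
starts: [3, 4, 4, 6, 9, 12, 12, 12, 13, 13, 14]
ends:   [5, 6, 7, 11, 11, 14, 14, 14, 14, 15, 15]
s3→1 s4→2 s4→3 e5→2 e6→1 s6→2 e7→1 s9→2 e11→1 e11→0 s12→1 s12→2 s12→3 s13→4 s13→5  — peak 5.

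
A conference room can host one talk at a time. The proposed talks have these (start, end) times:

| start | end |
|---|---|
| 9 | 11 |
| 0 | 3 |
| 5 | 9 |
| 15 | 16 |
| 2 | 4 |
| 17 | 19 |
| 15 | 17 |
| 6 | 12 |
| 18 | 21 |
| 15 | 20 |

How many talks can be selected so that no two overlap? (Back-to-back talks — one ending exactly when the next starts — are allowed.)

By end time: (0,3), (2,4), (5,9), (9,11), (6,12), (15,16), (15,17), (17,19), (15,20), (18,21).
Pick (0,3); next start ≥ 3 → (5,9); next start ≥ 9 → (9,11); next start ≥ 11 → (15,16); next start ≥ 16 → (17,19).
Selected 5 talks.

5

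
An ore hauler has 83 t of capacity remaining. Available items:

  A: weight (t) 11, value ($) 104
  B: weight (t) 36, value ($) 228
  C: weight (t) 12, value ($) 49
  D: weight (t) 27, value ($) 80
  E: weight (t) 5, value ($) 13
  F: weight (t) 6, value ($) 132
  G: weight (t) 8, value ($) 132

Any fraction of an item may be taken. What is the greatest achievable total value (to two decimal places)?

674.63

Greedy by value/weight ratio, highest first.
Ratios (sorted): F 22.00, G 16.50, A 9.45, B 6.33, C 4.08, D 2.96, E 2.60
take F (6 @ 132); take G (8 @ 132); take A (11 @ 104); take B (36 @ 228); take C (12 @ 49); take 10/27 of D → 29.63. Capacity used 83/83.
Total value = 674.63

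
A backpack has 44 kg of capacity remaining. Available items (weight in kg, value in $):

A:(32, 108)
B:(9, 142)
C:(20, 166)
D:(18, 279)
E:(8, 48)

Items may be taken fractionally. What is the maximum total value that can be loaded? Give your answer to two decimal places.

562.10

Greedy by value/weight ratio, highest first.
Order: B (142/9=15.78) > D (279/18=15.50) > C (166/20=8.30) > E (48/8=6.00) > A (108/32=3.38)
Fill: take B (9 @ 142) → take D (18 @ 279) → take 17/20 of C → 141.10; 44/44 used.
Total value = 562.10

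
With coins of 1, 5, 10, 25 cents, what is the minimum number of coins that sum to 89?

8

Use the largest denomination that fits, subtract, and repeat.
89 − 3×25→14 − 1×10→4 − 4×1→0
Total coins = 3 + 1 + 4 = 8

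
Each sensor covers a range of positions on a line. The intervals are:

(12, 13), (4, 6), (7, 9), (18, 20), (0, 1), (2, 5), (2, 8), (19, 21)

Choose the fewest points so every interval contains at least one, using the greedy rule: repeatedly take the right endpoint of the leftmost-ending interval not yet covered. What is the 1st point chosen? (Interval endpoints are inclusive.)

Process intervals by earliest right end; each time one isn't hit yet, stab at its right endpoint.
By right end: [0,1]  [2,5]  [4,6]  [2,8]  [7,9]  [12,13]  [18,20]  [19,21]
[0,1] uncovered → point at 1; [2,5] uncovered → point at 5; [7,9] uncovered → point at 9; [12,13] uncovered → point at 13; [18,20] uncovered → point at 20.
Points: 1, 5, 9, 13, 20 (5 total).

1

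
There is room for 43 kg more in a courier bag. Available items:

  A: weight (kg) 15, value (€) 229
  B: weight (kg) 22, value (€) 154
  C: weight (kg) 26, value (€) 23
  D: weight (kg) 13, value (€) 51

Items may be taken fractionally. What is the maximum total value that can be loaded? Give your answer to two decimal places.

406.54

Order: A (229/15=15.27) > B (154/22=7.00) > D (51/13=3.92) > C (23/26=0.88)
Fill: take A (15 @ 229) → take B (22 @ 154) → take 6/13 of D → 23.54; 43/43 used.
Total value = 406.54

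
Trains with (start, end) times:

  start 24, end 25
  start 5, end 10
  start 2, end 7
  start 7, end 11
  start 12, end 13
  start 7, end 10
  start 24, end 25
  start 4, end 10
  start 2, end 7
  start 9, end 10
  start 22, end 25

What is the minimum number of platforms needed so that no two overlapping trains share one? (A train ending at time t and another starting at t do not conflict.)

Count concurrent intervals with a sweep; the peak is the room count.
Events (time:±→running): 2:+→1 2:+→2 4:+→3 5:+→4 7:-→3 7:-→2 7:+→3 7:+→4 9:+→5 … peak 5.

5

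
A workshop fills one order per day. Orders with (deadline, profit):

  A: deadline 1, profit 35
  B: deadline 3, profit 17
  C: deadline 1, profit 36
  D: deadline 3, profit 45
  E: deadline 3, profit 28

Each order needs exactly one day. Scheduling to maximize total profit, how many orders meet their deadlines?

Take jobs in profit order; each goes to the latest open slot no later than its deadline.
Profit order: D=45 C=36 A=35 E=28 B=17
Assign: D→slot 3, C→slot 1, A skipped, E→slot 2, B skipped.
Slots: [1:C] [2:E] [3:D]
3 of 5 scheduled.

3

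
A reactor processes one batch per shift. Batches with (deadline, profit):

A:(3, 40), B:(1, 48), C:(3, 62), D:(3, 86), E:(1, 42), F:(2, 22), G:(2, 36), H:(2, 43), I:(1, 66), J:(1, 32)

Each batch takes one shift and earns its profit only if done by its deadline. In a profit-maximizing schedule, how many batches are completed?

3

By profit: D(d3,86), I(d1,66), C(d3,62), B(d1,48), H(d2,43), E(d1,42), A(d3,40), G(d2,36), J(d1,32), F(d2,22)
D→slot 3; I→slot 1; C→slot 2; B skipped; H skipped; E skipped; A skipped; G skipped; J skipped; F skipped.
3 of 10 scheduled.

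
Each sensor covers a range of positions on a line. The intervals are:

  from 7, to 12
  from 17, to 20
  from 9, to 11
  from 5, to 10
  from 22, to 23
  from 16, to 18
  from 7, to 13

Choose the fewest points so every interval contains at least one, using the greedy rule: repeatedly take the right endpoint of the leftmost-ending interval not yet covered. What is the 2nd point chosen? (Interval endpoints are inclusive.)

Process intervals by earliest right end; each time one isn't hit yet, stab at its right endpoint.
Sorted: [5,10] [9,11] [7,12] [7,13] [16,18] [17,20] [22,23]
{[5,10],[9,11],[7,12],[7,13]} hit by 10; {[16,18],[17,20]} hit by 18; {[22,23]} hit by 23.
Points: 10, 18, 23 (3 total).

18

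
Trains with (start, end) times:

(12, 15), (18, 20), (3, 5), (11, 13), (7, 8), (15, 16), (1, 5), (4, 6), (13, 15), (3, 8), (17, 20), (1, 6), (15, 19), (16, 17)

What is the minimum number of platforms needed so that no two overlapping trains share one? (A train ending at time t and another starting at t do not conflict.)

Count concurrent intervals with a sweep; the peak is the room count.
Events (time:±→running): 1:+→1 1:+→2 3:+→3 3:+→4 4:+→5 … peak 5.

5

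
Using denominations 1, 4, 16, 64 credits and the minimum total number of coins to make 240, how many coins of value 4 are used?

0

Use the largest denomination that fits, subtract, and repeat.
240 = 3×64 + 3×16
Count of 4: 0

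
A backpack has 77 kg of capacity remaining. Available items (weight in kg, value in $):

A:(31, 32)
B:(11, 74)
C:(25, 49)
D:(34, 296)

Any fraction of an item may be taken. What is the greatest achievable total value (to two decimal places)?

Sort by value per unit weight and fill in that order.
Ratios (sorted): D 8.71, B 6.73, C 1.96, A 1.03
take D (34 @ 296); take B (11 @ 74); take C (25 @ 49); take 7/31 of A → 7.23. Capacity used 77/77.
Total value = 426.23

426.23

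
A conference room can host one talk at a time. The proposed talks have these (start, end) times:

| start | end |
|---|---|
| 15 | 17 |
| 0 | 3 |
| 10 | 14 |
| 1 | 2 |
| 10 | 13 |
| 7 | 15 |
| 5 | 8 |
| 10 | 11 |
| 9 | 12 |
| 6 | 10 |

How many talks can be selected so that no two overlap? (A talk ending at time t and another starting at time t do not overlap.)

4

Sort by end time and greedily take each interval whose start is ≥ the last chosen end.
By end time: (1,2), (0,3), (5,8), (6,10), (10,11), (9,12), (10,13), (10,14), (7,15), (15,17).
Pick (1,2); next start ≥ 2 → (5,8); next start ≥ 8 → (10,11); next start ≥ 11 → (15,17).
Selected 4 talks.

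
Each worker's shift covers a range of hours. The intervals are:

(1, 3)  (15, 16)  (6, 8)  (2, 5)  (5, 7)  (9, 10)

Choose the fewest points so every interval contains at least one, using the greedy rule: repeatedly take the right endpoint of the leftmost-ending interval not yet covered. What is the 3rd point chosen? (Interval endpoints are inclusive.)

10

Sort by right endpoint; whenever an interval is uncovered, place a point at its right end.
Sorted: [1,3] [2,5] [5,7] [6,8] [9,10] [15,16]
{[1,3],[2,5]} hit by 3; {[5,7],[6,8]} hit by 7; {[9,10]} hit by 10; {[15,16]} hit by 16.
Points: 3, 7, 10, 16 (4 total).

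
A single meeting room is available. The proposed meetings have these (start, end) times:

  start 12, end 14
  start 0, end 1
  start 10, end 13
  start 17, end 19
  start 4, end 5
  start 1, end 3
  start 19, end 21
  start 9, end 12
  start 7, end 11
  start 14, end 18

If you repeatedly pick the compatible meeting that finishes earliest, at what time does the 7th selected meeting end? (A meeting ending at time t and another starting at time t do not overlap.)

21

By end time: (0,1), (1,3), (4,5), (7,11), (9,12), (10,13), (12,14), (14,18), (17,19), (19,21).
Pick (0,1); next start ≥ 1 → (1,3); next start ≥ 3 → (4,5); next start ≥ 5 → (7,11); next start ≥ 11 → (12,14); next start ≥ 14 → (14,18); next start ≥ 18 → (19,21).
Selected: (0,1) (1,3) (4,5) (7,11) (12,14) (14,18) (19,21)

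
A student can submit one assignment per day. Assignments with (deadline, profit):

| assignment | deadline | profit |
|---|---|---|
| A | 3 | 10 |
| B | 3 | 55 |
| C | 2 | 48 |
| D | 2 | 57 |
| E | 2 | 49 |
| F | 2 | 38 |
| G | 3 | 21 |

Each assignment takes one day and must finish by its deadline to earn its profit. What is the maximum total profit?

161

Take jobs in profit order; each goes to the latest open slot no later than its deadline.
Profit order: D=57 B=55 E=49 C=48 F=38 G=21 A=10
Assign: D→slot 2, B→slot 3, E→slot 1, C skipped, F skipped, G skipped, A skipped.
Slots: [1:E] [2:D] [3:B]
Profit = 49 + 57 + 55 = 161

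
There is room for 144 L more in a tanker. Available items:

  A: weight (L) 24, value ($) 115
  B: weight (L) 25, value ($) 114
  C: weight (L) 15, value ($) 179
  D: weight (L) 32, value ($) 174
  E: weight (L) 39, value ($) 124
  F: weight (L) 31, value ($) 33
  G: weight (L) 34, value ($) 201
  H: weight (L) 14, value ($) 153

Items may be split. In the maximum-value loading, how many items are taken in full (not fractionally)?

Sort by value per unit weight and fill in that order.
Ratios (sorted): C 11.93, H 10.93, G 5.91, D 5.44, A 4.79, B 4.56, E 3.18, F 1.06
take C (15 @ 179); take H (14 @ 153); take G (34 @ 201); take D (32 @ 174); take A (24 @ 115); take B (25 @ 114). Capacity used 144/144.
6 item(s) taken whole.

6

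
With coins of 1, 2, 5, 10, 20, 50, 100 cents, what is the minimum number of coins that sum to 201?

3

Use the largest denomination that fits, subtract, and repeat.
201 − 2×100→1 − 1×1→0
Total coins = 2 + 1 = 3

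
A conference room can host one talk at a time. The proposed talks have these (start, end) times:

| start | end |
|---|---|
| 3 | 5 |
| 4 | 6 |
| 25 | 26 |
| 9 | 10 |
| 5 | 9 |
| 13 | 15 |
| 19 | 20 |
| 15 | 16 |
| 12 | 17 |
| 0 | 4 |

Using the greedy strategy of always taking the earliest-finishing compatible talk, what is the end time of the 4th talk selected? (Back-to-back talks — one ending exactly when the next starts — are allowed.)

15

By end time: (0,4), (3,5), (4,6), (5,9), (9,10), (13,15), (15,16), (12,17), (19,20), (25,26).
Pick (0,4); next start ≥ 4 → (4,6); next start ≥ 6 → (9,10); next start ≥ 10 → (13,15); next start ≥ 15 → (15,16); next start ≥ 16 → (19,20); next start ≥ 20 → (25,26).
Selected: (0,4) (4,6) (9,10) (13,15) (15,16) (19,20) (25,26)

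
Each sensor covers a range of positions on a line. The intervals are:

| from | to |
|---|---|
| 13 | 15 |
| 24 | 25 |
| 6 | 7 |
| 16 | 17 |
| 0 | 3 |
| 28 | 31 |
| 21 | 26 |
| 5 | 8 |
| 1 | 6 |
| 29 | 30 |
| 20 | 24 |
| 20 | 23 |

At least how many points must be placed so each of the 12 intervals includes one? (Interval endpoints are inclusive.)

Sorted: [0,3] [1,6] [6,7] [5,8] [13,15] [16,17] [20,23] [20,24] [24,25] [21,26] [29,30] [28,31]
{[0,3],[1,6]} hit by 3; {[6,7],[5,8]} hit by 7; {[13,15]} hit by 15; {[16,17]} hit by 17; {[20,23],[20,24]} hit by 23; {[24,25],[21,26]} hit by 25; {[29,30],[28,31]} hit by 30.
Points: 3, 7, 15, 17, 23, 25, 30 (7 total).

7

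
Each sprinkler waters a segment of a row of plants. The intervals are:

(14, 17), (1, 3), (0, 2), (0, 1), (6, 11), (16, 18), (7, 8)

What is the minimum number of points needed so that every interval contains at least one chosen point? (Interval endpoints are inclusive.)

3

By right end: [0,1]  [0,2]  [1,3]  [7,8]  [6,11]  [14,17]  [16,18]
[0,1] uncovered → point at 1; [7,8] uncovered → point at 8; [14,17] uncovered → point at 17.
Points: 1, 8, 17 (3 total).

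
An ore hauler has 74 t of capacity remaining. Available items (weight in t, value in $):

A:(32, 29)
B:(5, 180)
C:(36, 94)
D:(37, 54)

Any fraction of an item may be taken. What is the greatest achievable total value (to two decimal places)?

Order: B (180/5=36.00) > C (94/36=2.61) > D (54/37=1.46) > A (29/32=0.91)
Fill: take B (5 @ 180) → take C (36 @ 94) → take 33/37 of D → 48.16; 74/74 used.
Total value = 322.16

322.16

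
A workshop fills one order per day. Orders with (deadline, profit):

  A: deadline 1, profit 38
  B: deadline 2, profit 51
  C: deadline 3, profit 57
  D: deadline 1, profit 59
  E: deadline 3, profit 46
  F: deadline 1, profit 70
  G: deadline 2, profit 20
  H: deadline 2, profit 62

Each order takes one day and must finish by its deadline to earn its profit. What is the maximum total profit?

Take jobs in profit order; each goes to the latest open slot no later than its deadline.
Profit order: F=70 H=62 D=59 C=57 B=51 E=46 A=38 G=20
Assign: F→slot 1, H→slot 2, D skipped, C→slot 3, B skipped, E skipped, A skipped, G skipped.
Slots: [1:F] [2:H] [3:C]
Profit = 70 + 62 + 57 = 189

189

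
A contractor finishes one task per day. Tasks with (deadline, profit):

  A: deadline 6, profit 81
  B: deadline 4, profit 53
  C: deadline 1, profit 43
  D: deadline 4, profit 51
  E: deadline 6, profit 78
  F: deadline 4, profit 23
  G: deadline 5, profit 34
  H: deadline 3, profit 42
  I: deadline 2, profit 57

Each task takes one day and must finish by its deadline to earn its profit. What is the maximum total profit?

Sort by profit descending; place each in the latest free slot ≤ its deadline.
By profit: A(d6,81), E(d6,78), I(d2,57), B(d4,53), D(d4,51), C(d1,43), H(d3,42), G(d5,34), F(d4,23)
A→slot 6; E→slot 5; I→slot 2; B→slot 4; D→slot 3; C→slot 1; H skipped; G skipped; F skipped.
Profit = 43 + 57 + 51 + 53 + 78 + 81 = 363

363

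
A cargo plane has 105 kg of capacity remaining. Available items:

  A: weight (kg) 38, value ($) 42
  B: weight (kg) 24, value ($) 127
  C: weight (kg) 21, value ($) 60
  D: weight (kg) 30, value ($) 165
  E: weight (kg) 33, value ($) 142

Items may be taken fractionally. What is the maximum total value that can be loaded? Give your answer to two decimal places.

Sort by value per unit weight and fill in that order.
Order: D (165/30=5.50) > B (127/24=5.29) > E (142/33=4.30) > C (60/21=2.86) > A (42/38=1.11)
Fill: take D (30 @ 165) → take B (24 @ 127) → take E (33 @ 142) → take 18/21 of C → 51.43; 105/105 used.
Total value = 485.43

485.43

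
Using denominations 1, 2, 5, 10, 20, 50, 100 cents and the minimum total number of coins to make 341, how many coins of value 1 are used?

341 − 3×100→41 − 2×20→1 − 1×1→0
Count of 1: 1

1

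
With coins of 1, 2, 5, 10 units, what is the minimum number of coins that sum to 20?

20 = 2×10
Total coins = 2 = 2

2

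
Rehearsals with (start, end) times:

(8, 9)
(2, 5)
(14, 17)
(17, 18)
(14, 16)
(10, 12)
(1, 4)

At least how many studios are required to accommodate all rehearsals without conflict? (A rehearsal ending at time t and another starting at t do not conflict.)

2

Count concurrent intervals with a sweep; the peak is the room count.
starts: [1, 2, 8, 10, 14, 14, 17]
ends:   [4, 5, 9, 12, 16, 17, 18]
s1→1 s2→2  — peak 2.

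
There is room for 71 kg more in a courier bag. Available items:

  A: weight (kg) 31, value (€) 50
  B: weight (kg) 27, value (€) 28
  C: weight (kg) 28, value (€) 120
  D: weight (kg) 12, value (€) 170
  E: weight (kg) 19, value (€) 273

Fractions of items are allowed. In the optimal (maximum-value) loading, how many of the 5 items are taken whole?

Sort by value per unit weight and fill in that order.
Ratios (sorted): E 14.37, D 14.17, C 4.29, A 1.61, B 1.04
take E (19 @ 273); take D (12 @ 170); take C (28 @ 120); take 12/31 of A → 19.35. Capacity used 71/71.
3 item(s) taken whole; one partial (take 12/31 of A).

3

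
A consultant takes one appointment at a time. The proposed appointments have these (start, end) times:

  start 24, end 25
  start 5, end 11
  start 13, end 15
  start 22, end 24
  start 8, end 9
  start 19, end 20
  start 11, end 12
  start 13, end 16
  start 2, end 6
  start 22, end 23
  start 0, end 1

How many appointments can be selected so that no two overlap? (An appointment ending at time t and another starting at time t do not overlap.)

Order by finish time; keep every interval that doesn't clash with the previous kept one.
By end time: (0,1), (2,6), (8,9), (5,11), (11,12), (13,15), (13,16), (19,20), (22,23), (22,24), (24,25).
Pick (0,1); next start ≥ 1 → (2,6); next start ≥ 6 → (8,9); next start ≥ 9 → (11,12); next start ≥ 12 → (13,15); next start ≥ 15 → (19,20); next start ≥ 20 → (22,23); next start ≥ 23 → (24,25).
Selected 8 appointments.

8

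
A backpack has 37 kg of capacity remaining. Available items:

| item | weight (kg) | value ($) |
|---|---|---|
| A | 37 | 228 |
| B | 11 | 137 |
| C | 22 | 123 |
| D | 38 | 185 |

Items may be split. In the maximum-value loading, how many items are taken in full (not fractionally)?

Greedy by value/weight ratio, highest first.
Ratios (sorted): B 12.45, A 6.16, C 5.59, D 4.87
take B (11 @ 137); take 26/37 of A → 160.22. Capacity used 37/37.
1 item(s) taken whole; one partial (take 26/37 of A).

1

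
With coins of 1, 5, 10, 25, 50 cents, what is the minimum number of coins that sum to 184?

184 = 3×50 + 1×25 + 1×5 + 4×1
Total coins = 3 + 1 + 1 + 4 = 9

9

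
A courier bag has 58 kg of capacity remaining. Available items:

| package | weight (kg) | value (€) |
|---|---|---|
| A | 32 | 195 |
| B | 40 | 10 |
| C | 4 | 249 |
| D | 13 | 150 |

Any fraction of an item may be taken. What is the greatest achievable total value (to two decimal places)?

596.25

Sort by value per unit weight and fill in that order.
Order: C (249/4=62.25) > D (150/13=11.54) > A (195/32=6.09) > B (10/40=0.25)
Fill: take C (4 @ 249) → take D (13 @ 150) → take A (32 @ 195) → take 9/40 of B → 2.25; 58/58 used.
Total value = 596.25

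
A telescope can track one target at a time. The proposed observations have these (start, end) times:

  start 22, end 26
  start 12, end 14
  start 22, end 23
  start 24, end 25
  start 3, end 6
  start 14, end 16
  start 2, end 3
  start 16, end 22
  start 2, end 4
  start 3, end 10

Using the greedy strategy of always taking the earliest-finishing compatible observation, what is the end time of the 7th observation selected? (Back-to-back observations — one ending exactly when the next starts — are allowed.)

25

By end time: (2,3), (2,4), (3,6), (3,10), (12,14), (14,16), (16,22), (22,23), (24,25), (22,26).
Pick (2,3); next start ≥ 3 → (3,6); next start ≥ 6 → (12,14); next start ≥ 14 → (14,16); next start ≥ 16 → (16,22); next start ≥ 22 → (22,23); next start ≥ 23 → (24,25).
Selected: (2,3) (3,6) (12,14) (14,16) (16,22) (22,23) (24,25)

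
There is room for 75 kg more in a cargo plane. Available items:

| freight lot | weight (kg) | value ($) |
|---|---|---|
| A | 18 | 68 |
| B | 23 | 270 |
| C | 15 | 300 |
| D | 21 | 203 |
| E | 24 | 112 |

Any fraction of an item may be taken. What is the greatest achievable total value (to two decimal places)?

847.67

Order: C (300/15=20.00) > B (270/23=11.74) > D (203/21=9.67) > E (112/24=4.67) > A (68/18=3.78)
Fill: take C (15 @ 300) → take B (23 @ 270) → take D (21 @ 203) → take 16/24 of E → 74.67; 75/75 used.
Total value = 847.67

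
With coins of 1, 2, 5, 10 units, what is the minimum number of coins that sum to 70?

7

Greedy: take as many of the largest coin as possible, then repeat with the remainder.
70 = 7×10
Total coins = 7 = 7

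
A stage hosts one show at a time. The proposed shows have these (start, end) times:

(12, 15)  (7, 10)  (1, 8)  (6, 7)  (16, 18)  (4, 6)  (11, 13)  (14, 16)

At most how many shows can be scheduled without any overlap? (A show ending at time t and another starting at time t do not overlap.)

Order by finish time; keep every interval that doesn't clash with the previous kept one.
Sorted by end: (4,6)  (6,7)  (1,8)  (7,10)  (11,13)  (12,15)  (14,16)  (16,18)
take (4,6); take (6,7); skip (1,8); take (7,10); take (11,13); skip (12,15); take (14,16); take (16,18).
Selected 6 shows.

6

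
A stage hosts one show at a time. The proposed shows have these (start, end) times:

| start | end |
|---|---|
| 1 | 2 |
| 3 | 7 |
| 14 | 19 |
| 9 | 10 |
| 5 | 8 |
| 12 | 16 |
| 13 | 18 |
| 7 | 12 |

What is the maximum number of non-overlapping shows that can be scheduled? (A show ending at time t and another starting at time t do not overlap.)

4

Greedy by earliest finish: after sorting by end time, pick each interval compatible with the last pick.
Sorted by end: (1,2)  (3,7)  (5,8)  (9,10)  (7,12)  (12,16)  (13,18)  (14,19)
take (1,2); take (3,7); skip (5,8); take (9,10); skip (7,12); take (12,16); skip (14,19).
Selected 4 shows.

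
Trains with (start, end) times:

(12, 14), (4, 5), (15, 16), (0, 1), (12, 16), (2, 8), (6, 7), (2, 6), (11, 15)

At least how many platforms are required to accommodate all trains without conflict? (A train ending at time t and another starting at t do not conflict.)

Count concurrent intervals with a sweep; the peak is the room count.
Events (time:±→running): 0:+→1 1:-→0 2:+→1 2:+→2 4:+→3 … peak 3.

3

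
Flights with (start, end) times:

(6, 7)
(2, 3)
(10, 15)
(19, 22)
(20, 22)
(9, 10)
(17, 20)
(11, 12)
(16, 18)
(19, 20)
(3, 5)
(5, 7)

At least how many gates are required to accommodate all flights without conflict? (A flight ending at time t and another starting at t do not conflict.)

3

Count concurrent intervals with a sweep; the peak is the room count.
starts: [2, 3, 5, 6, 9, 10, 11, 16, 17, 19, 19, 20]
ends:   [3, 5, 7, 7, 10, 12, 15, 18, 20, 20, 22, 22]
s2→1 e3→0 s3→1 e5→0 s5→1 s6→2 e7→1 e7→0 s9→1 e10→0 s10→1 s11→2 e12→1 e15→0 s16→1 s17→2 e18→1 s19→2 s19→3  — peak 3.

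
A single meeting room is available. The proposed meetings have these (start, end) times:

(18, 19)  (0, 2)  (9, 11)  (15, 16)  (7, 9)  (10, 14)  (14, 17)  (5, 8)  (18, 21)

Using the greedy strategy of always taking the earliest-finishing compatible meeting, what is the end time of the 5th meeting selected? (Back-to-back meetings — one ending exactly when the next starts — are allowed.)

Greedy by earliest finish: after sorting by end time, pick each interval compatible with the last pick.
By end time: (0,2), (5,8), (7,9), (9,11), (10,14), (15,16), (14,17), (18,19), (18,21).
Pick (0,2); next start ≥ 2 → (5,8); next start ≥ 8 → (9,11); next start ≥ 11 → (15,16); next start ≥ 16 → (18,19).
Selected: (0,2) (5,8) (9,11) (15,16) (18,19)

19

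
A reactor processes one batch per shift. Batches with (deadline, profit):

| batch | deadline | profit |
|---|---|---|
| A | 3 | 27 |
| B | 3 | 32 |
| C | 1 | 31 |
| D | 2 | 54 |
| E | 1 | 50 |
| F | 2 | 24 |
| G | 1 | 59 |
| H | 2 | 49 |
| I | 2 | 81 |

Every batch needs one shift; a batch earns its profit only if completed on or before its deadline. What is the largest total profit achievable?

172

By profit: I(d2,81), G(d1,59), D(d2,54), E(d1,50), H(d2,49), B(d3,32), C(d1,31), A(d3,27), F(d2,24)
I→slot 2; G→slot 1; D skipped; E skipped; H skipped; B→slot 3; C skipped; A skipped; F skipped.
Profit = 59 + 81 + 32 = 172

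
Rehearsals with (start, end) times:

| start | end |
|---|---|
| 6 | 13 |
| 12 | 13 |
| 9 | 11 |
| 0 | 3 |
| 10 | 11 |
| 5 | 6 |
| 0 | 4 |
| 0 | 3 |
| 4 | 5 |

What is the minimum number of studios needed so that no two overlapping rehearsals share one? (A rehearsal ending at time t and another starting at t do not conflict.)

starts: [0, 0, 0, 4, 5, 6, 9, 10, 12]
ends:   [3, 3, 4, 5, 6, 11, 11, 13, 13]
s0→1 s0→2 s0→3  — peak 3.

3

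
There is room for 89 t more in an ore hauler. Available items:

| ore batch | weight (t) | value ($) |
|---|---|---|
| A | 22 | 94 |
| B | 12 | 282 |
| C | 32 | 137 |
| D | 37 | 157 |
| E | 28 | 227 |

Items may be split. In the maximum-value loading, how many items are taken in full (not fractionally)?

3

Ratios (sorted): B 23.50, E 8.11, C 4.28, A 4.27, D 4.24
take B (12 @ 282); take E (28 @ 227); take C (32 @ 137); take 17/22 of A → 72.64. Capacity used 89/89.
3 item(s) taken whole; one partial (take 17/22 of A).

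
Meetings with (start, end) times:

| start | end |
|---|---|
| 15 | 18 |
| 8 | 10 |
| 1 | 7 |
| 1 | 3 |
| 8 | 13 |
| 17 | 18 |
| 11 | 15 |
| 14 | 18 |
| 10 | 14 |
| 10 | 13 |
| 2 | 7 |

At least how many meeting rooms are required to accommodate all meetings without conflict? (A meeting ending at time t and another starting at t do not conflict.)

starts: [1, 1, 2, 8, 8, 10, 10, 11, 14, 15, 17]
ends:   [3, 7, 7, 10, 13, 13, 14, 15, 18, 18, 18]
s1→1 s1→2 s2→3 e3→2 e7→1 e7→0 s8→1 s8→2 e10→1 s10→2 s10→3 s11→4  — peak 4.

4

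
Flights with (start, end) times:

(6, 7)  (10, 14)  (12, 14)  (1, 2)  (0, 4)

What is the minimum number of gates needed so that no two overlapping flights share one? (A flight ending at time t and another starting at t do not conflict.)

The answer is the maximum number of intervals overlapping at any instant.
Events (time:±→running): 0:+→1 1:+→2 … peak 2.

2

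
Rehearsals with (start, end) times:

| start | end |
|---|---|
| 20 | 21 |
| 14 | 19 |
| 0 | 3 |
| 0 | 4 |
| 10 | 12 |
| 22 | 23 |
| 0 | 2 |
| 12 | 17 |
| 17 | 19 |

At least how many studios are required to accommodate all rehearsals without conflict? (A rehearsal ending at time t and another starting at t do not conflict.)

starts: [0, 0, 0, 10, 12, 14, 17, 20, 22]
ends:   [2, 3, 4, 12, 17, 19, 19, 21, 23]
s0→1 s0→2 s0→3  — peak 3.

3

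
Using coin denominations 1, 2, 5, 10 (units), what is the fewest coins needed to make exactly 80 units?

8

Use the largest denomination that fits, subtract, and repeat.
80 = 8×10
Total coins = 8 = 8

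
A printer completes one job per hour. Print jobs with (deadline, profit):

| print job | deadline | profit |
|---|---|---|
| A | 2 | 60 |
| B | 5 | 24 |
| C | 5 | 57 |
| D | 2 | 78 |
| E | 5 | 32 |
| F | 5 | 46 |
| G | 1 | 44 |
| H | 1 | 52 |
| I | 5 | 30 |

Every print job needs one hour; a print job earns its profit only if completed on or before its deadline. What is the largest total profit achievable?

273

Take jobs in profit order; each goes to the latest open slot no later than its deadline.
Profit order: D=78 A=60 C=57 H=52 F=46 G=44 E=32 I=30 B=24
Assign: D→slot 2, A→slot 1, C→slot 5, H skipped, F→slot 4, G skipped, E→slot 3, I skipped, B skipped.
Slots: [1:A] [2:D] [3:E] [4:F] [5:C]
Profit = 60 + 78 + 32 + 46 + 57 = 273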